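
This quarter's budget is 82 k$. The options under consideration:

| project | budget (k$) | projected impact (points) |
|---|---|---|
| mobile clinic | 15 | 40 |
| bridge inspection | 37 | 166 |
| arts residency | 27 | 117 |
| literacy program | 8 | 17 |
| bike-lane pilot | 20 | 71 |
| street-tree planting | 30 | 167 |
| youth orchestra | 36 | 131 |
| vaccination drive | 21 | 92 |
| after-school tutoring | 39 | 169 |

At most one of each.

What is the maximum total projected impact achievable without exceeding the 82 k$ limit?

Greedy by ratio would take mobile clinic + bridge inspection + street-tree planting: 82 k$ used, total 373.
The 52 k$ tied up in mobile clinic and bridge inspection is better spent on arts residency + vaccination drive — total rises to 376 (78 k$).

376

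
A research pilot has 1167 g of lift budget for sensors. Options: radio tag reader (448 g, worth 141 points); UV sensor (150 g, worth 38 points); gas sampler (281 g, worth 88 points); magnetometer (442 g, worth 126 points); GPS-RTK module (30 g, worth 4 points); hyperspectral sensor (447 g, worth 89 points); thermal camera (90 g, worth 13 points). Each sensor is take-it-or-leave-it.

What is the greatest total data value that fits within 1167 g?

By data value per g: radio tag reader 0.31, gas sampler 0.31, magnetometer 0.29, UV sensor 0.25 lead.
The ratio heuristic lands on radio tag reader + UV sensor + gas sampler + GPS-RTK module + thermal camera (284) but leaves 168 g idle.
Replace gas sampler with magnetometer: the trade gains 38 net, giving 322 at 1160 g.
Nothing else within 1167 g beats 322.

322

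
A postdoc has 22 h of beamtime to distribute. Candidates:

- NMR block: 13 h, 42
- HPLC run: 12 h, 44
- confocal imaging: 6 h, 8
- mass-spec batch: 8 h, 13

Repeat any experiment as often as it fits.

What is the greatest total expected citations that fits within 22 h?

57

Density check — HPLC run 3.67, NMR block 3.23, mass-spec batch 1.62 are the best per h.
The ratio ordering already packs tightly: HPLC run + mass-spec batch, 20 h, 57.
Every other selection either busts 22 h or fails to beat 57.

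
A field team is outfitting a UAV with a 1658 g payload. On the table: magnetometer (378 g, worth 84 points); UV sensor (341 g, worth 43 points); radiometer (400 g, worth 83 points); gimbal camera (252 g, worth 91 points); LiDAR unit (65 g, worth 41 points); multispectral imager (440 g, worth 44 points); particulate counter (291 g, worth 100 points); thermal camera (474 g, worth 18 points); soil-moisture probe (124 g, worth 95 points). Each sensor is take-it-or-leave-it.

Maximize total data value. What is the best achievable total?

494

Taking magnetometer + radiometer + gimbal camera + LiDAR unit + particulate counter + soil-moisture probe: 1510 g used, 494 in data value.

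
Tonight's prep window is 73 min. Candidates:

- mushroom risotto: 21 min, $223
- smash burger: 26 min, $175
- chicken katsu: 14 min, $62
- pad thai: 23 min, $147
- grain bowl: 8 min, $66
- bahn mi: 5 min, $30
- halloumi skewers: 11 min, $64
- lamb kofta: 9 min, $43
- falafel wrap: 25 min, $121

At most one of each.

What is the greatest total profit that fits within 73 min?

Ranking by ratio (profit/min): mushroom risotto 10.62, grain bowl 8.25, smash burger 6.73.
Mushroom risotto + smash burger + grain bowl + bahn mi + halloumi skewers uses 71 of the 73 min and totals 558.
The closest alternative, mushroom risotto + smash burger + pad thai, reaches only 545.

558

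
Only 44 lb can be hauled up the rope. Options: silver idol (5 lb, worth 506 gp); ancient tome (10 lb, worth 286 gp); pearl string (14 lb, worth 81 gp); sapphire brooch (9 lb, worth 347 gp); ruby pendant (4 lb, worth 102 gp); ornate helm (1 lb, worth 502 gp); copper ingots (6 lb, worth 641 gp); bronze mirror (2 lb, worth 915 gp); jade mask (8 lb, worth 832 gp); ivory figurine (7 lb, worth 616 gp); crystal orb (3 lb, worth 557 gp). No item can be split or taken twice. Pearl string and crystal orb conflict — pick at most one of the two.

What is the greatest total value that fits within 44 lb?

Silver idol + sapphire brooch + ornate helm + copper ingots + bronze mirror + jade mask + ivory figurine + crystal orb uses 41 of the 44 lb and totals 4916.

4916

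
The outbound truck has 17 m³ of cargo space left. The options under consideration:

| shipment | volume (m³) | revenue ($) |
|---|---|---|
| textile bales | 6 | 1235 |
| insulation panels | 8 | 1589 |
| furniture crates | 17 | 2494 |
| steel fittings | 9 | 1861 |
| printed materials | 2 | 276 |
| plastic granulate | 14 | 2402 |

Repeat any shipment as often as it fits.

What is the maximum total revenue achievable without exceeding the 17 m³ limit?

By revenue per m³: steel fittings 206.78, textile bales 205.83, insulation panels 198.62 lead.
A density-first pass picks textile bales + steel fittings + printed materials — 3372 at 17 m³.
Replace textile bales and printed materials with insulation panels: the trade gains 78 net, giving 3450 at 17 m³.
That's the maximum — no swap from here does better than 3450.

3450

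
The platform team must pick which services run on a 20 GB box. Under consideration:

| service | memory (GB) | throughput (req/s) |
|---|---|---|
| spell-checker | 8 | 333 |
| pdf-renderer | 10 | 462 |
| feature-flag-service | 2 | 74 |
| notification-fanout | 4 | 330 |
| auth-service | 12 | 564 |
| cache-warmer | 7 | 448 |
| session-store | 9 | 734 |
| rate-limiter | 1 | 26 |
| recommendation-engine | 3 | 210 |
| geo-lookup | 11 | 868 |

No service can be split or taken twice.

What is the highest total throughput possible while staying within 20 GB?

Density check — notification-fanout 82.50, session-store 81.56, geo-lookup 78.91, recommendation-engine 70.00 are the best per GB.
A density-first pass picks feature-flag-service + notification-fanout + session-store + rate-limiter + recommendation-engine — 1374 at 19 GB.
Reworking the packing: session-store + geo-lookup uses 20 GB and improves the total to 1602.

1602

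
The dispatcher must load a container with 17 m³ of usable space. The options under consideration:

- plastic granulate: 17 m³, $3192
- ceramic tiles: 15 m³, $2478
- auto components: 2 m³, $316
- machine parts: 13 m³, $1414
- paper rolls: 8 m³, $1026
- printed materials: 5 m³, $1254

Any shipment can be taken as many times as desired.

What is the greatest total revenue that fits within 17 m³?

Auto components + 3×printed materials uses 17 of the 17 m³ and totals 4078.
That's the maximum — no swap from here does better than 4078.

4078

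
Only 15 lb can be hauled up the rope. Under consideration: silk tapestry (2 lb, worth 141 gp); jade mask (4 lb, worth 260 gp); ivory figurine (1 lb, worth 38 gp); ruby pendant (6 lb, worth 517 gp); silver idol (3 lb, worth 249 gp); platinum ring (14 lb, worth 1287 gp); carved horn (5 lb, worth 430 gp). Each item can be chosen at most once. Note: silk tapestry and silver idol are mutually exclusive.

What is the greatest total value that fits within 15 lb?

By value per lb: platinum ring 91.93, ruby pendant 86.17, carved horn 86.00 lead.
Taking ivory figurine + platinum ring: 15 lb used, 1325 in value.
That's the maximum — no feasible swap from here does better than 1325.

1325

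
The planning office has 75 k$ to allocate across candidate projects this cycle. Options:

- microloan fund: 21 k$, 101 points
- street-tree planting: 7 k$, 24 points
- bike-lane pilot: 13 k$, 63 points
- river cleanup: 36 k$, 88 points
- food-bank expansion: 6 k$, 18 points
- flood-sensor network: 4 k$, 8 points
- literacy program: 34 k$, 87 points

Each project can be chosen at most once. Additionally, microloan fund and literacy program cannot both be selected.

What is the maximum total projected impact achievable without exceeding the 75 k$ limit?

260

The ratio heuristic lands on microloan fund + street-tree planting + bike-lane pilot + food-bank expansion + flood-sensor network (214) but leaves 24 k$ idle.
Replace street-tree planting and food-bank expansion with river cleanup: the trade gains 46 net, giving 260 at 74 k$.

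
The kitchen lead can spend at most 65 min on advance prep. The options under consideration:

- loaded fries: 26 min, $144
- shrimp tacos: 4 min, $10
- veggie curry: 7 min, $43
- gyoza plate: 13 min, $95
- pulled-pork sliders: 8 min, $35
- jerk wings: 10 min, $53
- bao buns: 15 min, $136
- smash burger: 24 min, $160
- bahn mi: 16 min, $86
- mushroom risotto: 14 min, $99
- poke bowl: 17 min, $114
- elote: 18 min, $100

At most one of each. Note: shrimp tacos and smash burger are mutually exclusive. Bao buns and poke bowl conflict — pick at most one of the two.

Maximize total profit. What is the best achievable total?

Density check — bao buns 9.07, gyoza plate 7.31, mushroom risotto 7.07 are the best per min.
Taking veggie curry + gyoza plate + bao buns + bahn mi + mushroom risotto: 65 min used, 459 in profit.
Runner-up jerk wings + bao buns + smash burger + mushroom risotto tops out at 448.

459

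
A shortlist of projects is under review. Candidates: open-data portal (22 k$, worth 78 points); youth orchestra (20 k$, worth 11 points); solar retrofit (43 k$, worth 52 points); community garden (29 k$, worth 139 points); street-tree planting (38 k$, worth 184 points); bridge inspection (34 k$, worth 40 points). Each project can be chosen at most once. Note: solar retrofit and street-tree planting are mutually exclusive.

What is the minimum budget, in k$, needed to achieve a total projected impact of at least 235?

60

Need the lightest bundle worth ≥ 235.
open-data portal + street-tree planting: 262 projected impact at 60 k$.
Any bundle with less than 60 k$ falls short of 235.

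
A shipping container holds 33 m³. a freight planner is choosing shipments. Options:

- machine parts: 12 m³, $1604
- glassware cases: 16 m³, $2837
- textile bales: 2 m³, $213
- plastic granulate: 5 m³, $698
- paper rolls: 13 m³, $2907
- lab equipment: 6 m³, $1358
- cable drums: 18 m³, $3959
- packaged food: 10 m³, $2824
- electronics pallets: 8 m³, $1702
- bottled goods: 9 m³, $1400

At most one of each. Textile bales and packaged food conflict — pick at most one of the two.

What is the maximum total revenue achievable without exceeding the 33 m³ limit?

7481

Plastic granulate + cable drums + packaged food uses 33 of the 33 m³ and totals 7481.
An exhaustive check of the 1024 subsets confirms 7481.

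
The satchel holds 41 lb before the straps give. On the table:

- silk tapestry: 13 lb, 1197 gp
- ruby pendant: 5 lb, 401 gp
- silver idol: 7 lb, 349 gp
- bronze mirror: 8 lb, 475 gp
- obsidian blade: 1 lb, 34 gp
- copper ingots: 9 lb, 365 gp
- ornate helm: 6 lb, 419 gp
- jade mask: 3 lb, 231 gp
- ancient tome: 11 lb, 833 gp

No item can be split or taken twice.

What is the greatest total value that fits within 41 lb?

Taking the top-ratio items first gives silk tapestry + ruby pendant + obsidian blade + ornate helm + jade mask + ancient tome for 3115 (39 lb).
The 6 lb tied up in ornate helm is better spent on bronze mirror — total rises to 3171 (41 lb).
That's the maximum — no swap from here does better than 3171.

3171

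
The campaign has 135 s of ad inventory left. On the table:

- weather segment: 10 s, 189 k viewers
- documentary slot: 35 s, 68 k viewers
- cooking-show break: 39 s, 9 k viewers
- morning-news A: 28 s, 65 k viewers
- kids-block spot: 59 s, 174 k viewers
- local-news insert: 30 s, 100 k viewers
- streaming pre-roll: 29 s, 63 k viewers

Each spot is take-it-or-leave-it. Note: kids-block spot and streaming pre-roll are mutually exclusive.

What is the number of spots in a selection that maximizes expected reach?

Optimal total is 531.
For example weather segment + documentary slot + kids-block spot + local-news insert achieves it, using 134 s.
All optima have 4 spots.

4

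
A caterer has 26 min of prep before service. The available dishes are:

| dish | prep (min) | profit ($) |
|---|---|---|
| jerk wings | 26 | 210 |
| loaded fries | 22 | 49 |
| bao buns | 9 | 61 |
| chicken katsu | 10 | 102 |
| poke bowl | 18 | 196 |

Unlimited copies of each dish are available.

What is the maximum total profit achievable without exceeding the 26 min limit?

210

Density check — poke bowl 10.89, chicken katsu 10.20, jerk wings 8.08, bao buns 6.78 are the best per min.
Greedy by ratio would take poke bowl: 18 min used, total 196.
Replace poke bowl with jerk wings: the trade gains 14 net, giving 210 at 26 min.
No other feasible combination exceeds 210.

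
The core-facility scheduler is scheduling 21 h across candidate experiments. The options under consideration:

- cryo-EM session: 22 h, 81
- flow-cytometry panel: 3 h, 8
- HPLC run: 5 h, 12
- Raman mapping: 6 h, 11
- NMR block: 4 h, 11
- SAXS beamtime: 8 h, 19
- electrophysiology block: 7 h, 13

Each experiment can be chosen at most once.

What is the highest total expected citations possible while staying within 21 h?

50

The ratio ordering already packs tightly: flow-cytometry panel + HPLC run + NMR block + SAXS beamtime, 20 h, 50.
The closest alternative, flow-cytometry panel + Raman mapping + NMR block + SAXS beamtime, reaches only 49.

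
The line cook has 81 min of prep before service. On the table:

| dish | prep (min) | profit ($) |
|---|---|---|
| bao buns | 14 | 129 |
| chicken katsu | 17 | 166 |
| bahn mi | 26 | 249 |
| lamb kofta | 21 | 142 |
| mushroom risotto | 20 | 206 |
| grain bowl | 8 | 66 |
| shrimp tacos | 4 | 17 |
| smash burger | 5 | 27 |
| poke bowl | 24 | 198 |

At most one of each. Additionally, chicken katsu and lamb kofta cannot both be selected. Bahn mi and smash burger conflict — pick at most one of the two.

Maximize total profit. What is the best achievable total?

The ratio ordering already packs tightly: bao buns + chicken katsu + bahn mi + mushroom risotto + shrimp tacos, 81 min, 767.
Runner-up bao buns + chicken katsu + bahn mi + mushroom risotto tops out at 750.

767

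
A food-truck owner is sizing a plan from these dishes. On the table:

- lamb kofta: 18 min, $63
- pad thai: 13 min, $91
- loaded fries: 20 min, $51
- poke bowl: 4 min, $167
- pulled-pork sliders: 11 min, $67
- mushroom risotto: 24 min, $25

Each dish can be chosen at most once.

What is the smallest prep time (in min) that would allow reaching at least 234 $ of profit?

15

Minimise min subject to total profit ≥ 234.
Taking poke bowl + pulled-pork sliders gives 234 (≥ 234) for 15 min.
Below 15 min the best achievable stays under 234.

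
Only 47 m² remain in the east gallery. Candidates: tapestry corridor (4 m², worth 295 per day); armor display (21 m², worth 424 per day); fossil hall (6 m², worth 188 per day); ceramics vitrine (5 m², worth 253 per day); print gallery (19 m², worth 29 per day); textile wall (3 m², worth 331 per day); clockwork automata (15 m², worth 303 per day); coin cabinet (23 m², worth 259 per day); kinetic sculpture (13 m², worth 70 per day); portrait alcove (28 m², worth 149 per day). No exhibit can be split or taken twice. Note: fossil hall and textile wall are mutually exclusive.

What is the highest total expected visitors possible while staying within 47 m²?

1373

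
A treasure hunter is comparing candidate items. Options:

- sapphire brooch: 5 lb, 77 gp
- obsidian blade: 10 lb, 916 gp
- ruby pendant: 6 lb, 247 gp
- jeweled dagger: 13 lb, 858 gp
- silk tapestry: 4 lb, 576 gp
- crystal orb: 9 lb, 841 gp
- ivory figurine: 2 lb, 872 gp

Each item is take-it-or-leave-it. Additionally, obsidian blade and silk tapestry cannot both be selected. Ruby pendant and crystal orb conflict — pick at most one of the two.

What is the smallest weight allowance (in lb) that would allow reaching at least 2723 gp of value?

28

Need the lightest bundle worth ≥ 2723.
Taking jeweled dagger + silk tapestry + crystal orb + ivory figurine gives 3147 (≥ 2723) for 28 lb.
No combination under 28 lb hits 2723.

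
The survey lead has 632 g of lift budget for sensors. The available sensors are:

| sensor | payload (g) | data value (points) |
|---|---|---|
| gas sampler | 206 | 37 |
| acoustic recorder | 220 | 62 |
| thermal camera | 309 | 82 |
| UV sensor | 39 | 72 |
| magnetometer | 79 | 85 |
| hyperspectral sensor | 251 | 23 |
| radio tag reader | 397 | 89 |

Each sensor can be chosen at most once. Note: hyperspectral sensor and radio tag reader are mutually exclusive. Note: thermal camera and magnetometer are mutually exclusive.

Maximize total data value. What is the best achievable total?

Ranking by ratio (data value/g): UV sensor 1.85, magnetometer 1.08, acoustic recorder 0.28.
Best packing: gas sampler + acoustic recorder + UV sensor + magnetometer — 544 g, 256 total.
Every other selection either busts 632 g or breaks a pairing rule or fails to beat 256.

256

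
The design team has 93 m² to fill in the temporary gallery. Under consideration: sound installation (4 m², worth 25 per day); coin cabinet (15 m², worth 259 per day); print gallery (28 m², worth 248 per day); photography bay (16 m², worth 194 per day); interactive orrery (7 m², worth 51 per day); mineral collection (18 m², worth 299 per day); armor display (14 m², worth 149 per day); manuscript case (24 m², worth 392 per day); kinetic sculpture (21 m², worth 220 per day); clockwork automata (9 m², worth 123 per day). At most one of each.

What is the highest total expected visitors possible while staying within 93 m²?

Best packing: sound installation + coin cabinet + photography bay + interactive orrery + mineral collection + manuscript case + clockwork automata — 93 m², 1343 total.
No other feasible combination exceeds 1343.

1343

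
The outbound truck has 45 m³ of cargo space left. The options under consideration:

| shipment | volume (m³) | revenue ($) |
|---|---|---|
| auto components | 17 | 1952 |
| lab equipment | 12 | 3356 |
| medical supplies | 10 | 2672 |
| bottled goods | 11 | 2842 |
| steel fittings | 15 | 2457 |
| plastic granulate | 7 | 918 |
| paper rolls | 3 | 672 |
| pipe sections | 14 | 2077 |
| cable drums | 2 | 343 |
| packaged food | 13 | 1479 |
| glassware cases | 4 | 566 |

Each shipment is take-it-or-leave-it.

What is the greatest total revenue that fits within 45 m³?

10803

Greedy by ratio would take lab equipment + medical supplies + bottled goods + paper rolls + cable drums + glassware cases: 42 m³ used, total 10451.
Dropping glassware cases frees 4 m³; slotting in plastic granulate (7 m³) lifts the total to 10803 at 45 m³.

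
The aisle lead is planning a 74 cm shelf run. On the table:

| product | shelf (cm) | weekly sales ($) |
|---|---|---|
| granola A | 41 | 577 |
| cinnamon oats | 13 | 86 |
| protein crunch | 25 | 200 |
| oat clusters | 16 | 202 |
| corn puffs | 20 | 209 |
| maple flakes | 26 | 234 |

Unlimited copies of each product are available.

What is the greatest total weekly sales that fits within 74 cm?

The ratio ordering already packs tightly: granola A + 2×oat clusters, 73 cm, 981.

981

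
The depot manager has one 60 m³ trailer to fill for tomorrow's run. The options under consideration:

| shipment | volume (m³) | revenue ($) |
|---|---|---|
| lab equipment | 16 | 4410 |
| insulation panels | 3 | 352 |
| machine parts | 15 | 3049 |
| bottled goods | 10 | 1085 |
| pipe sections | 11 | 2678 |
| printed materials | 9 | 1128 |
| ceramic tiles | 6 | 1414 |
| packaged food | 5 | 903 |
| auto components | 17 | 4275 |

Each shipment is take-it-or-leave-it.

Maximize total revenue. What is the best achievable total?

14412

By revenue per m³: lab equipment 275.62, auto components 251.47, pipe sections 243.45, ceramic tiles 235.67 lead.
The ratio heuristic lands on lab equipment + insulation panels + pipe sections + ceramic tiles + packaged food + auto components (14032) but leaves 2 m³ idle.
Dropping insulation panels and ceramic tiles and packaged food frees 14 m³; slotting in machine parts (15 m³) lifts the total to 14412 at 59 m³.
The closest alternative, lab equipment + machine parts + ceramic tiles + packaged food + auto components, reaches only 14051.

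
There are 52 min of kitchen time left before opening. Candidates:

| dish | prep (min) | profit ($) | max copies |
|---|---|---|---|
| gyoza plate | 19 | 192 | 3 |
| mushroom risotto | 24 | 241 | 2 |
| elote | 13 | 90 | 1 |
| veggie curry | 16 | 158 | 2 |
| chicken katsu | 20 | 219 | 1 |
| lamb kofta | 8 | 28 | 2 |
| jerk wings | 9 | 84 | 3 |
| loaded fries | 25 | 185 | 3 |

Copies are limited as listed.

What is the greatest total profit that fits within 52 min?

By profit per min: chicken katsu 10.95, gyoza plate 10.11, mushroom risotto 10.04, veggie curry 9.88 lead.
A density-first pass picks gyoza plate + chicken katsu + jerk wings — 495 at 48 min.
Replace gyoza plate and jerk wings with 2×veggie curry: the trade gains 40 net, giving 535 at 52 min.

535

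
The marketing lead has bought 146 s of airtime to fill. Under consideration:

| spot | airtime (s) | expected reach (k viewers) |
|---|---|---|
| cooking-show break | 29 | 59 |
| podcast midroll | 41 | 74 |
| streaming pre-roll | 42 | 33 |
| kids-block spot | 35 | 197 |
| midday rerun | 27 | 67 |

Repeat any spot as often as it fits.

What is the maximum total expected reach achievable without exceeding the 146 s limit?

788

Density check — kids-block spot 5.63, midday rerun 2.48, cooking-show break 2.03 are the best per s.
The ratio ordering already packs tightly: 4×kids-block spot, 140 s, 788.
Nothing else within 146 s beats 788.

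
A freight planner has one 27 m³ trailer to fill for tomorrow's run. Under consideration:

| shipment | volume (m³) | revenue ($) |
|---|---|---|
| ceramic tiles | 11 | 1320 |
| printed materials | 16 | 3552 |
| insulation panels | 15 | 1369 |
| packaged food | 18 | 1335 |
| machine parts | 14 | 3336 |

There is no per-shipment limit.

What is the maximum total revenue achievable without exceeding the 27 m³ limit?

A density-first pass picks ceramic tiles + machine parts — 4656 at 25 m³.
The 14 m³ tied up in machine parts is better spent on printed materials — total rises to 4872 (27 m³).
That's the maximum — no swap from here does better than 4872.

4872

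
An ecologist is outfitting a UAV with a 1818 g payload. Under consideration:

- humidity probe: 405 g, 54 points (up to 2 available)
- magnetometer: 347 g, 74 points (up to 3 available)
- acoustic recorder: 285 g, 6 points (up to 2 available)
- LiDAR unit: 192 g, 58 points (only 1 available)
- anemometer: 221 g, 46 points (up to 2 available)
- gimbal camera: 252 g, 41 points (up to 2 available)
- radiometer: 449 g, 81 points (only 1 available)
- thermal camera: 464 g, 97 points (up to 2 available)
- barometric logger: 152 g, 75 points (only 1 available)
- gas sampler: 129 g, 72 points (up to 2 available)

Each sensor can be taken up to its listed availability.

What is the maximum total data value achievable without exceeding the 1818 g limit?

By data value per g: gas sampler 0.56, barometric logger 0.49, LiDAR unit 0.30 lead.
Filling by ratio: 3×magnetometer + LiDAR unit + barometric logger + 2×gas sampler for 499, with 175 g left unused.
Dropping magnetometer frees 347 g; slotting in thermal camera (464 g) lifts the total to 522 at 1760 g.
That's the maximum — no swap from here does better than 522.

522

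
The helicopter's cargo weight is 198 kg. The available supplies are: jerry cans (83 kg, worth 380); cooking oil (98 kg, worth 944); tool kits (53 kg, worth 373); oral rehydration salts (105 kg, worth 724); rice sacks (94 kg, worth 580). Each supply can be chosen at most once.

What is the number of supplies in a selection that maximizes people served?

2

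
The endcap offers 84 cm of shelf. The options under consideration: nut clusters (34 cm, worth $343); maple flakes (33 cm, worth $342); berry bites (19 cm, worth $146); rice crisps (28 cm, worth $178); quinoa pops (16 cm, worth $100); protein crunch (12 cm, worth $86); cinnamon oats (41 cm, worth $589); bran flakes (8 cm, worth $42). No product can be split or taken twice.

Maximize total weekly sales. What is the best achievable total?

974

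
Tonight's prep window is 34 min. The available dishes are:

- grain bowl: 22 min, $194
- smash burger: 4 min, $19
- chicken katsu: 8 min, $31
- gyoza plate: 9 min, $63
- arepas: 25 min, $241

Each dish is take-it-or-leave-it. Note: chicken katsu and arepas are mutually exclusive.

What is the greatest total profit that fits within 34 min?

304

Best packing: gyoza plate + arepas — 34 min, 304 total.
That's the maximum — no feasible swap from here does better than 304.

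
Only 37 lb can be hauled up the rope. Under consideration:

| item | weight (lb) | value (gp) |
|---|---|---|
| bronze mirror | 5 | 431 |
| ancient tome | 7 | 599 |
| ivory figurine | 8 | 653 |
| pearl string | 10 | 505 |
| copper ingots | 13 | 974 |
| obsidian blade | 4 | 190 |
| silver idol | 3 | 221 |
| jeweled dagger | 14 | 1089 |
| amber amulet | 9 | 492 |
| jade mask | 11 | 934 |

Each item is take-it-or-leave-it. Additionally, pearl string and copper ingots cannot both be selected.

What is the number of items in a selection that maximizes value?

The maximum value within 37 lb is 3053.
For example bronze mirror + ancient tome + jeweled dagger + jade mask achieves it, using 37 lb.
Every optimal selection uses 4 items.

4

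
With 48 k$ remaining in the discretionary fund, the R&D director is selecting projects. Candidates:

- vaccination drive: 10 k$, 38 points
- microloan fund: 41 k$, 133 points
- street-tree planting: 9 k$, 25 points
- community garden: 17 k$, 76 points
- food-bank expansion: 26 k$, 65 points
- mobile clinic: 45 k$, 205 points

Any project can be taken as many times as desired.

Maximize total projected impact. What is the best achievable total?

205

By projected impact per k$: mobile clinic 4.56, community garden 4.47, vaccination drive 3.80, microloan fund 3.24 lead.
Mobile clinic uses 45 of the 48 k$ and totals 205.
The spare 3 k$ is too small for any remaining project, and no exchange beats 205.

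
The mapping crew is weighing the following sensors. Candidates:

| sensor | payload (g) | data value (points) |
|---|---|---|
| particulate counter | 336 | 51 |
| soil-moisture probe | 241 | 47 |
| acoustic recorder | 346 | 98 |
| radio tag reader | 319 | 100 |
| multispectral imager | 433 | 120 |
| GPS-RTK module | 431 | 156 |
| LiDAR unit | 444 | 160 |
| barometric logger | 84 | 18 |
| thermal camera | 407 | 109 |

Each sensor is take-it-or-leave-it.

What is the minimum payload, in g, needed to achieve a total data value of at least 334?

959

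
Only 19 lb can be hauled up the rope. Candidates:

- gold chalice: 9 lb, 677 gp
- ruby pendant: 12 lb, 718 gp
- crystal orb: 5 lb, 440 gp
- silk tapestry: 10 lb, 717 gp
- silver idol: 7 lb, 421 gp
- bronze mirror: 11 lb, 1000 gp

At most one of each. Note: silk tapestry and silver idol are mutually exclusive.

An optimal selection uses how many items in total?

2

Best achievable value is 1440.
For example crystal orb + bronze mirror achieves it, using 16 lb.
All optima have 2 items.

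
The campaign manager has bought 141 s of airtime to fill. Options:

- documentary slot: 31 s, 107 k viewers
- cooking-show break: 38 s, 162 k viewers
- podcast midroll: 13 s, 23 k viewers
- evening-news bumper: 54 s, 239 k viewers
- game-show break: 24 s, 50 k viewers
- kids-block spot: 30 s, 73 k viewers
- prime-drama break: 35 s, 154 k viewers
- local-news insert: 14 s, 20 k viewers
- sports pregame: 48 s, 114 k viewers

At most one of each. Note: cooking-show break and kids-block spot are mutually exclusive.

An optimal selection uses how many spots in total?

Best achievable expected reach is 578.
cooking-show break + podcast midroll + evening-news bumper + prime-drama break hits 578 at 140 s.
Every optimal selection uses 4 spots.

4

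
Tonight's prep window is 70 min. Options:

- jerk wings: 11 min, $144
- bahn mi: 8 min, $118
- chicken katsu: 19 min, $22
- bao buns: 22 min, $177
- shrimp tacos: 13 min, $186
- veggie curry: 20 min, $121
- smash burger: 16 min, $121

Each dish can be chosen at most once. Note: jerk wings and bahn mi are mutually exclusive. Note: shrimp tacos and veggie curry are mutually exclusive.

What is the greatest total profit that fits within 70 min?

Taking jerk wings + bao buns + shrimp tacos + smash burger: 62 min used, 628 in profit.
Runner-up bahn mi + bao buns + shrimp tacos + smash burger tops out at 602.

628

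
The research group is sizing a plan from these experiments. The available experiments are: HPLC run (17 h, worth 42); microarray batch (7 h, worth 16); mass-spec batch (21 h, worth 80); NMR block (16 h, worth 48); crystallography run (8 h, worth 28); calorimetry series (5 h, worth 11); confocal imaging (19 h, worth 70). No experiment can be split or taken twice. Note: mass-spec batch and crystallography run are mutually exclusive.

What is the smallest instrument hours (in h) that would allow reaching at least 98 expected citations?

Look for the lowest-instrument combination reaching 98.
crystallography run + confocal imaging reaches 98 using 27 h.
No combination under 27 h hits 98.

27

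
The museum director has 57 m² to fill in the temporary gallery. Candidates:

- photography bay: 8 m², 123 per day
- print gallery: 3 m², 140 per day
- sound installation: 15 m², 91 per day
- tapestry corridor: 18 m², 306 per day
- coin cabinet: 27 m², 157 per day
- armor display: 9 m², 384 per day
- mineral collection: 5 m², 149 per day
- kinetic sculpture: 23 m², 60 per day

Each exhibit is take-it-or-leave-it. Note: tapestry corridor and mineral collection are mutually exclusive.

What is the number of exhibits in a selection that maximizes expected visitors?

Best achievable expected visitors is 1044.
For example photography bay + print gallery + sound installation + tapestry corridor + armor display achieves it, using 53 m².
Every optimal selection uses 5 exhibits.

5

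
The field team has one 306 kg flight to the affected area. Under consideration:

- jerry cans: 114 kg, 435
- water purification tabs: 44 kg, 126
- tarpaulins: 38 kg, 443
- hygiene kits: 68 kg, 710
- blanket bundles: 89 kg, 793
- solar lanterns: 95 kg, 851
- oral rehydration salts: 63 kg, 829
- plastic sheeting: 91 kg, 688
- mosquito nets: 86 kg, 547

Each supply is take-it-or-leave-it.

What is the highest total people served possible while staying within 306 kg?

Filling by ratio: tarpaulins + hygiene kits + solar lanterns + oral rehydration salts for 2833, with 42 kg left unused.
Dropping hygiene kits frees 68 kg; slotting in blanket bundles (89 kg) lifts the total to 2916 at 285 kg.

2916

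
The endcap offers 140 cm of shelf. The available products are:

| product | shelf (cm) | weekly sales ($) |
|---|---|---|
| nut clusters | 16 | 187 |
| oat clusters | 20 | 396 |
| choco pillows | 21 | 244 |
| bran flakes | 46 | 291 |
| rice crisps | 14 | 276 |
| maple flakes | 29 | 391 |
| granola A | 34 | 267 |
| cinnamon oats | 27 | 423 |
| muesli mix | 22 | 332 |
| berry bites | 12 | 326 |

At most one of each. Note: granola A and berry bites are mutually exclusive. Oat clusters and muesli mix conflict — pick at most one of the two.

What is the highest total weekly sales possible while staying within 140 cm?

2243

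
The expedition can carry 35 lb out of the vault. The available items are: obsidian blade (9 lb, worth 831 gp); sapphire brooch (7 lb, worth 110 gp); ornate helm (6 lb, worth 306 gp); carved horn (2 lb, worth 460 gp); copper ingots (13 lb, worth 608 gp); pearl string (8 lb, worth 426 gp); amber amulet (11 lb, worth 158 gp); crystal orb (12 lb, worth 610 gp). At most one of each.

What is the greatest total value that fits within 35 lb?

2327

By value per lb: carved horn 230.00, obsidian blade 92.33, pearl string 53.25 lead.
The ratio heuristic lands on obsidian blade + sapphire brooch + ornate helm + carved horn + pearl string (2133) but leaves 3 lb idle.
The 13 lb tied up in sapphire brooch and ornate helm is better spent on crystal orb — total rises to 2327 (31 lb).
The spare 4 lb is too small for any remaining item, and no exchange beats 2327.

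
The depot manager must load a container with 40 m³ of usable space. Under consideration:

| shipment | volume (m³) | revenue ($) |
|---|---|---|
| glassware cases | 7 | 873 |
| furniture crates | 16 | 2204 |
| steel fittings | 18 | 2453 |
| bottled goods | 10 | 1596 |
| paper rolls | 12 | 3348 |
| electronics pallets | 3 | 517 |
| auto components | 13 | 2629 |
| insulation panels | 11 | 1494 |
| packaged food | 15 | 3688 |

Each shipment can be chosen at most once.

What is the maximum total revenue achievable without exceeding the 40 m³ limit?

9665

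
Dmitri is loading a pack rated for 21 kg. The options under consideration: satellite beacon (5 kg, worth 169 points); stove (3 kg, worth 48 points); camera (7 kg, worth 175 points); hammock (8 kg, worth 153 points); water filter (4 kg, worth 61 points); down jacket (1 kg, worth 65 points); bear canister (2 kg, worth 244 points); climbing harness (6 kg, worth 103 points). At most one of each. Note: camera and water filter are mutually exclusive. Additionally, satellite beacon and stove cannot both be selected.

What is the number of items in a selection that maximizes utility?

5

Optimal total is 756.
For example satellite beacon + camera + down jacket + bear canister + climbing harness achieves it, using 21 kg.
All optima have 5 items.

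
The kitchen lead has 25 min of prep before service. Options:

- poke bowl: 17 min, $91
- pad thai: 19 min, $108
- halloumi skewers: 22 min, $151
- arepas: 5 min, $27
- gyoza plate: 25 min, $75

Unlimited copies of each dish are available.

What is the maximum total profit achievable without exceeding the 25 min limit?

Best packing: halloumi skewers — 22 min, 151 total.

151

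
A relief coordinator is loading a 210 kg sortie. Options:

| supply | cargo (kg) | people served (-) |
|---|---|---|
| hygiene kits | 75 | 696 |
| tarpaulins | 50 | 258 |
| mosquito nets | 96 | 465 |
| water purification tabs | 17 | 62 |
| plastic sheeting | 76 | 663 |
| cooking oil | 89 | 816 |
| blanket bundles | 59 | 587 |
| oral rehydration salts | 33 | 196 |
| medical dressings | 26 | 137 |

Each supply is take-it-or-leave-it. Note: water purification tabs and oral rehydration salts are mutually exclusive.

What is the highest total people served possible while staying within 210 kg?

1946

Density check — blanket bundles 9.95, hygiene kits 9.28, cooking oil 9.17 are the best per kg.
Taking hygiene kits + plastic sheeting + blanket bundles: 210 kg used, 1946 in people served.
Runner-up cooking oil + blanket bundles + oral rehydration salts + medical dressings tops out at 1736.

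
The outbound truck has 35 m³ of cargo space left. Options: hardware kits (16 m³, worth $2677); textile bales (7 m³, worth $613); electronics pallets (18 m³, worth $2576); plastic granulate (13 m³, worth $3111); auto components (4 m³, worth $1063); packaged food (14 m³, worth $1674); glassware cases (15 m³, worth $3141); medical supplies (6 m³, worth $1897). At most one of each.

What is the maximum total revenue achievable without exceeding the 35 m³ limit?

8149

By revenue per m³: medical supplies 316.17, auto components 265.75, plastic granulate 239.31 lead.
Greedy by ratio would take textile bales + plastic granulate + auto components + medical supplies: 30 m³ used, total 6684.
The 11 m³ tied up in textile bales and auto components is better spent on glassware cases — total rises to 8149 (34 m³).
The closest alternative, hardware kits + plastic granulate + medical supplies, reaches only 7685.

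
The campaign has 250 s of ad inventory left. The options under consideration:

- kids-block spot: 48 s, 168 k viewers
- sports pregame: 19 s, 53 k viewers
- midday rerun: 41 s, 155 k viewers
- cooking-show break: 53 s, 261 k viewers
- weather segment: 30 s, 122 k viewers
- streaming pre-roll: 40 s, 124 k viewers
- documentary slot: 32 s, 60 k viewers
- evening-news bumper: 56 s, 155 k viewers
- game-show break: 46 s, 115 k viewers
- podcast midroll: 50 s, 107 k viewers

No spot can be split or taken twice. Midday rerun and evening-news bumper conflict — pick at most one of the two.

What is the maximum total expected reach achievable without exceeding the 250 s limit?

890

Taking the top-ratio spots first gives kids-block spot + sports pregame + midday rerun + cooking-show break + weather segment + streaming pre-roll for 883 (231 s).
Dropping sports pregame frees 19 s; slotting in documentary slot (32 s) lifts the total to 890 at 244 s.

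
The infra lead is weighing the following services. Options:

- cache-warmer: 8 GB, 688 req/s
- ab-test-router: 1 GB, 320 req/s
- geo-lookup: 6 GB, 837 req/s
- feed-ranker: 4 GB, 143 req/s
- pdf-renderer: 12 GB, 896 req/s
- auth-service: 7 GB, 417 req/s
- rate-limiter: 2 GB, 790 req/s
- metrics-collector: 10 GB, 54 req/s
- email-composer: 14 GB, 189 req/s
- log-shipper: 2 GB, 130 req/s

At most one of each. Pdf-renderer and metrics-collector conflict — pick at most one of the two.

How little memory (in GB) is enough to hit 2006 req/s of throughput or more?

Look for the lowest-memory combination reaching 2006.
Taking ab-test-router + geo-lookup + rate-limiter + log-shipper gives 2077 (≥ 2006) for 11 GB.
Any bundle with less than 11 GB falls short of 2006.

11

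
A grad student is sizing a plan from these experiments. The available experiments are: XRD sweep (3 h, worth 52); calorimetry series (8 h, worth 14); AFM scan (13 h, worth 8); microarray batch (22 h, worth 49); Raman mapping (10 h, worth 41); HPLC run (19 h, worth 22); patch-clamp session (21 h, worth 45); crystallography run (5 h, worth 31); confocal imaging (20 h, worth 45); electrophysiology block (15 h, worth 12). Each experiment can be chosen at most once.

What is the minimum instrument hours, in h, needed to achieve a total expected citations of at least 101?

Minimise h subject to total expected citations ≥ 101.
XRD sweep + Raman mapping + crystallography run reaches 124 using 18 h.
Any bundle with less than 18 h falls short of 101.

18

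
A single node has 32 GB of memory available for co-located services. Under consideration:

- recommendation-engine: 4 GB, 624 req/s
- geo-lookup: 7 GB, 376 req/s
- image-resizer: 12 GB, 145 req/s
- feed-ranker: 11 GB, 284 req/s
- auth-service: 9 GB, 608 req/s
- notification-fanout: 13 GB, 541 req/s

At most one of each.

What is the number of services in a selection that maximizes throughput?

4

Best achievable throughput is 1892.
recommendation-engine + geo-lookup + feed-ranker + auth-service hits 1892 at 31 GB.
All optima have 4 services.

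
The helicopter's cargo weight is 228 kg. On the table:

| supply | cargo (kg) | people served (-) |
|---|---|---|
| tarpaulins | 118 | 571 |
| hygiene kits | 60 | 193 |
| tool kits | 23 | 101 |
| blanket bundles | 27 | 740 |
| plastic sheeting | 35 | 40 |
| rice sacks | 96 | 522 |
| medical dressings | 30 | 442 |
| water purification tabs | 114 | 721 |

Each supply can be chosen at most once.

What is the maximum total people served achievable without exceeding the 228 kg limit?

2004

The ratio ordering already packs tightly: tool kits + blanket bundles + medical dressings + water purification tabs, 194 kg, 2004.
The closest alternative, blanket bundles + plastic sheeting + medical dressings + water purification tabs, reaches only 1943.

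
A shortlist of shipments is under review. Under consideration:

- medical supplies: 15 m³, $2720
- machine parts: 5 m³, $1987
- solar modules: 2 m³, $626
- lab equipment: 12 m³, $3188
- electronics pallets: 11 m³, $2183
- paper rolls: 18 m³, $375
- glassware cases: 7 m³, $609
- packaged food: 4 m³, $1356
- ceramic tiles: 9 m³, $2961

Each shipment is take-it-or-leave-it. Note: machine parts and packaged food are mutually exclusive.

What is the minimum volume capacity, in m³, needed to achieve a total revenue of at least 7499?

25

Look for the lowest-volume combination reaching 7499.
Taking lab equipment + packaged food + ceramic tiles gives 7505 (≥ 7499) for 25 m³.
Any bundle with less than 25 m³ falls short of 7499.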